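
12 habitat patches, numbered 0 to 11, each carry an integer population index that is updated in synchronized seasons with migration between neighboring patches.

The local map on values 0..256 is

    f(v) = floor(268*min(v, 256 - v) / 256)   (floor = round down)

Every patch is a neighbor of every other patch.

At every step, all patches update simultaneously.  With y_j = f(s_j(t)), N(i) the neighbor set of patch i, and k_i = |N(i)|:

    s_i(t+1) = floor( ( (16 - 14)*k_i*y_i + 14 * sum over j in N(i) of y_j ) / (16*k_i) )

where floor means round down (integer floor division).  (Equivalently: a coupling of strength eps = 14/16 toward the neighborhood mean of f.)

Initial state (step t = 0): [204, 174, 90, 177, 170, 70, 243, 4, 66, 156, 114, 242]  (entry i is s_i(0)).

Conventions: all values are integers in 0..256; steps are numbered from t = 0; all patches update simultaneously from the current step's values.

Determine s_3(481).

Answer: s_3(481) = 131
Key observation: The state at step 18, [130, 130, 130, 130, 130, 130, 130, 130, 130, 130, 130, 130], reappears at step 20: the system is in a cycle of period 2 from step 18 on.  Therefore the state at step 481 equals the state at step 18 + ((481 - 18) mod 2) = 19, which is [131, 131, 131, 131, 131, 131, 131, 131, 131, 131, 131, 131].

Derivation:
t=0: [204, 174, 90, 177, 170, 70, 243, 4, 66, 156, 114, 242]
t=1: [66, 67, 67, 67, 67, 67, 64, 63, 66, 68, 69, 64]
t=2: [69, 69, 69, 69, 69, 69, 69, 68, 69, 69, 69, 69]
t=3: [71, 71, 71, 71, 71, 71, 71, 71, 71, 71, 71, 71]
t=4: [74, 74, 74, 74, 74, 74, 74, 74, 74, 74, 74, 74]
t=5: [77, 77, 77, 77, 77, 77, 77, 77, 77, 77, 77, 77]
t=6: [80, 80, 80, 80, 80, 80, 80, 80, 80, 80, 80, 80]
t=7: [83, 83, 83, 83, 83, 83, 83, 83, 83, 83, 83, 83]
t=8: [86, 86, 86, 86, 86, 86, 86, 86, 86, 86, 86, 86]
t=9: [90, 90, 90, 90, 90, 90, 90, 90, 90, 90, 90, 90]
t=10: [94, 94, 94, 94, 94, 94, 94, 94, 94, 94, 94, 94]
t=11: [98, 98, 98, 98, 98, 98, 98, 98, 98, 98, 98, 98]
t=12: [102, 102, 102, 102, 102, 102, 102, 102, 102, 102, 102, 102]
t=13: [106, 106, 106, 106, 106, 106, 106, 106, 106, 106, 106, 106]
t=14: [110, 110, 110, 110, 110, 110, 110, 110, 110, 110, 110, 110]
t=15: [115, 115, 115, 115, 115, 115, 115, 115, 115, 115, 115, 115]
t=16: [120, 120, 120, 120, 120, 120, 120, 120, 120, 120, 120, 120]
t=17: [125, 125, 125, 125, 125, 125, 125, 125, 125, 125, 125, 125]
t=18: [130, 130, 130, 130, 130, 130, 130, 130, 130, 130, 130, 130]
t=19: [131, 131, 131, 131, 131, 131, 131, 131, 131, 131, 131, 131]
t=20: [130, 130, 130, 130, 130, 130, 130, 130, 130, 130, 130, 130]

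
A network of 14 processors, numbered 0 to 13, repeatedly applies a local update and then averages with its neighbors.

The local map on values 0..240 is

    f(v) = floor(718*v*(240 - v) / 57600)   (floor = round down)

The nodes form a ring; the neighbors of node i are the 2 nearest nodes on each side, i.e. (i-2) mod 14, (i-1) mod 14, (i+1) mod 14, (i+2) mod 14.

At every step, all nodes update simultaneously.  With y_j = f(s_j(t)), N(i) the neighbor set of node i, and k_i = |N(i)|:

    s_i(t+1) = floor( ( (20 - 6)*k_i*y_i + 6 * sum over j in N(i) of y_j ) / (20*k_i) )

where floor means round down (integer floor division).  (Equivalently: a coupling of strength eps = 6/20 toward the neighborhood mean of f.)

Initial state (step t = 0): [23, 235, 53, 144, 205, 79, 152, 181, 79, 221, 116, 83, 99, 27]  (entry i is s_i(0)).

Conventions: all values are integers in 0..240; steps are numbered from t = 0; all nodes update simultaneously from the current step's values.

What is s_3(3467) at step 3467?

Simulating step by step:
t=0: [23, 235, 53, 144, 205, 79, 152, 181, 79, 221, 116, 83, 99, 27]
t=1: [72, 41, 111, 149, 108, 152, 156, 133, 150, 83, 166, 149, 157, 80]
t=2: [150, 119, 169, 164, 174, 167, 165, 173, 166, 163, 156, 166, 160, 154]
t=3: [166, 173, 152, 155, 145, 150, 152, 146, 153, 155, 160, 155, 159, 164]
t=4: [153, 148, 163, 163, 169, 168, 166, 169, 165, 164, 160, 162, 159, 155]
t=5: [164, 166, 157, 156, 150, 150, 152, 150, 154, 154, 158, 157, 160, 163]
t=6: [155, 154, 161, 162, 167, 167, 166, 167, 165, 164, 161, 161, 158, 156]
t=7: [163, 163, 158, 156, 152, 151, 152, 151, 154, 155, 157, 158, 160, 162]
t=8: [156, 156, 160, 162, 165, 166, 166, 166, 164, 163, 162, 160, 159, 157]
t=9: [162, 162, 159, 157, 154, 153, 153, 153, 154, 156, 157, 158, 160, 161]
t=10: [157, 157, 160, 161, 164, 164, 165, 164, 164, 163, 162, 160, 159, 158]
t=11: [161, 161, 159, 157, 155, 155, 154, 155, 155, 156, 157, 158, 159, 160]
t=12: [158, 158, 160, 161, 163, 163, 164, 164, 163, 162, 162, 161, 160, 159]
t=13: [160, 160, 159, 158, 156, 156, 155, 155, 156, 156, 157, 158, 159, 159]
t=14: [159, 159, 160, 161, 162, 163, 163, 163, 163, 162, 161, 161, 160, 159]
t=15: [159, 159, 158, 158, 157, 156, 156, 156, 156, 157, 157, 158, 159, 159]
t=16: [160, 160, 160, 161, 162, 162, 162, 162, 162, 162, 161, 161, 160, 160]
t=17: [159, 158, 158, 158, 157, 157, 157, 157, 157, 157, 157, 158, 158, 158]
t=18: [160, 160, 161, 161, 161, 161, 162, 162, 162, 161, 161, 161, 161, 160]
t=19: [158, 158, 158, 158, 157, 157, 157, 157, 157, 157, 157, 158, 158, 158]
t=20: [161, 161, 161, 161, 161, 161, 162, 162, 162, 161, 161, 161, 161, 161]
t=21: [158, 158, 158, 158, 157, 157, 157, 157, 157, 157, 157, 158, 158, 158]

Answer: s_3(3467) = 158
Key observation: The state at step 19, [158, 158, 158, 158, 157, 157, 157, 157, 157, 157, 157, 158, 158, 158], reappears at step 21: the system is in a cycle of period 2 from step 19 on.  Therefore the state at step 3467 equals the state at step 19 + ((3467 - 19) mod 2) = 19, which is [158, 158, 158, 158, 157, 157, 157, 157, 157, 157, 157, 158, 158, 158].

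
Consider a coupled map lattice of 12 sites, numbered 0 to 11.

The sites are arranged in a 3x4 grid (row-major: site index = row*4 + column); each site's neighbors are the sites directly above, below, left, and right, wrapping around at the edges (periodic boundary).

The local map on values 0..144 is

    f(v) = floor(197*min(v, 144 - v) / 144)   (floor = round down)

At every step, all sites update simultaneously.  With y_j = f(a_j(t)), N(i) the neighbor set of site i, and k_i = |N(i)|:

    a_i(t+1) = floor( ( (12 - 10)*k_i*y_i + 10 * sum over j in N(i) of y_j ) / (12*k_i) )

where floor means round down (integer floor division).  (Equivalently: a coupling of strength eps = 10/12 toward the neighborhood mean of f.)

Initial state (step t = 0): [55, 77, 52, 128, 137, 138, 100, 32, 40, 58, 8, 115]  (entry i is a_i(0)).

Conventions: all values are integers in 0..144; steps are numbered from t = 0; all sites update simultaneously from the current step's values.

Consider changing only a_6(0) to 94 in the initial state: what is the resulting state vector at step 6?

Simulating step by step:
t=0: [55, 77, 52, 128, 137, 138, 94, 32, 40, 58, 8, 115]
t=1: [48, 63, 51, 51, 39, 52, 38, 35, 51, 47, 55, 33]
t=2: [68, 70, 70, 58, 61, 64, 63, 53, 58, 73, 60, 61]
t=3: [85, 93, 87, 84, 82, 89, 84, 80, 87, 87, 88, 78]
t=4: [78, 75, 77, 83, 80, 77, 79, 84, 81, 74, 80, 82]
t=5: [87, 92, 88, 86, 87, 91, 87, 84, 88, 90, 89, 84]
t=6: [75, 73, 75, 79, 76, 74, 76, 79, 77, 73, 76, 78]

Answer: [75, 73, 75, 79, 76, 74, 76, 79, 77, 73, 76, 78]
Key observation: This trace re-runs the system from the modified initial state.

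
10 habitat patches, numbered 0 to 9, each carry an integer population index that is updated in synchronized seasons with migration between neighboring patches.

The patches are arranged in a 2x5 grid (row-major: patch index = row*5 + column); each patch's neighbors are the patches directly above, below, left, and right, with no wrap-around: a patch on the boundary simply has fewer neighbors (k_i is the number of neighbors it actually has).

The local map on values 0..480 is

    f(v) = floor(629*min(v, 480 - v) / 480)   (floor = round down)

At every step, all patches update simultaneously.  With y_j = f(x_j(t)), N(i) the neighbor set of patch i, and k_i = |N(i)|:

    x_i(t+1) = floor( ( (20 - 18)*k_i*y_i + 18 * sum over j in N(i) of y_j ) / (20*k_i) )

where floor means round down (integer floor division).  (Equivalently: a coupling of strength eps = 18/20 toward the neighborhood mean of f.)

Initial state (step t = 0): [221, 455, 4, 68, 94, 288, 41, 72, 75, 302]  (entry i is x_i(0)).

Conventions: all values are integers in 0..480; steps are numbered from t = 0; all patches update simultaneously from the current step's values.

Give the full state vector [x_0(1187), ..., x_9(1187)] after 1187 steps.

Simulating step by step:
t=0: [221, 455, 4, 68, 94, 288, 41, 72, 75, 302]
t=1: [156, 107, 65, 76, 157, 179, 118, 56, 134, 122]
t=2: [188, 146, 102, 149, 136, 184, 149, 131, 116, 186]
t=3: [219, 191, 180, 158, 214, 222, 200, 161, 197, 172]
t=4: [271, 259, 223, 252, 222, 275, 251, 247, 218, 264]
t=5: [277, 288, 296, 289, 290, 284, 288, 293, 294, 287]
t=6: [254, 252, 247, 244, 250, 258, 250, 245, 248, 246]
t=7: [294, 300, 304, 303, 306, 297, 298, 303, 307, 302]
t=8: [237, 236, 232, 228, 231, 240, 235, 231, 231, 227]
t=9: [311, 307, 303, 302, 297, 309, 308, 304, 299, 301]
t=10: [224, 225, 229, 235, 234, 223, 226, 230, 232, 237]
t=11: [293, 296, 300, 303, 308, 294, 295, 300, 305, 305]
t=12: [242, 240, 235, 229, 229, 243, 239, 235, 231, 227]
t=13: [311, 310, 307, 302, 298, 311, 310, 307, 301, 300]
t=14: [221, 222, 226, 232, 234, 221, 222, 227, 231, 235]
t=15: [289, 291, 296, 301, 305, 289, 291, 296, 302, 304]
t=16: [248, 246, 240, 234, 231, 248, 246, 240, 234, 230]
t=17: [304, 307, 309, 307, 303, 304, 307, 309, 306, 303]
t=18: [228, 226, 225, 227, 228, 228, 226, 225, 227, 229]
t=19: [297, 296, 295, 296, 298, 297, 296, 295, 297, 297]
t=20: [239, 240, 241, 239, 239, 239, 240, 240, 240, 238]
t=21: [313, 313, 313, 313, 312, 313, 313, 313, 312, 313]
t=22: [218, 218, 218, 219, 218, 218, 218, 218, 218, 219]
t=23: [285, 285, 285, 285, 285, 285, 285, 285, 285, 285]
t=24: [255, 255, 255, 255, 255, 255, 255, 255, 255, 255]
t=25: [294, 294, 294, 294, 294, 294, 294, 294, 294, 294]
t=26: [243, 243, 243, 243, 243, 243, 243, 243, 243, 243]
t=27: [310, 310, 310, 310, 310, 310, 310, 310, 310, 310]
t=28: [222, 222, 222, 222, 222, 222, 222, 222, 222, 222]
t=29: [290, 290, 290, 290, 290, 290, 290, 290, 290, 290]
t=30: [248, 248, 248, 248, 248, 248, 248, 248, 248, 248]
t=31: [304, 304, 304, 304, 304, 304, 304, 304, 304, 304]
t=32: [230, 230, 230, 230, 230, 230, 230, 230, 230, 230]
t=33: [301, 301, 301, 301, 301, 301, 301, 301, 301, 301]
t=34: [234, 234, 234, 234, 234, 234, 234, 234, 234, 234]
t=35: [306, 306, 306, 306, 306, 306, 306, 306, 306, 306]
t=36: [228, 228, 228, 228, 228, 228, 228, 228, 228, 228]
t=37: [298, 298, 298, 298, 298, 298, 298, 298, 298, 298]
t=38: [238, 238, 238, 238, 238, 238, 238, 238, 238, 238]
t=39: [311, 311, 311, 311, 311, 311, 311, 311, 311, 311]
t=40: [221, 221, 221, 221, 221, 221, 221, 221, 221, 221]
t=41: [289, 289, 289, 289, 289, 289, 289, 289, 289, 289]
t=42: [250, 250, 250, 250, 250, 250, 250, 250, 250, 250]
t=43: [301, 301, 301, 301, 301, 301, 301, 301, 301, 301]

Answer: [298, 298, 298, 298, 298, 298, 298, 298, 298, 298]
Key observation: The state at step 33, [301, 301, 301, 301, 301, 301, 301, 301, 301, 301], reappears at step 43: the system is in a cycle of period 10 from step 33 on.  Therefore the state at step 1187 equals the state at step 33 + ((1187 - 33) mod 10) = 37, which is [298, 298, 298, 298, 298, 298, 298, 298, 298, 298].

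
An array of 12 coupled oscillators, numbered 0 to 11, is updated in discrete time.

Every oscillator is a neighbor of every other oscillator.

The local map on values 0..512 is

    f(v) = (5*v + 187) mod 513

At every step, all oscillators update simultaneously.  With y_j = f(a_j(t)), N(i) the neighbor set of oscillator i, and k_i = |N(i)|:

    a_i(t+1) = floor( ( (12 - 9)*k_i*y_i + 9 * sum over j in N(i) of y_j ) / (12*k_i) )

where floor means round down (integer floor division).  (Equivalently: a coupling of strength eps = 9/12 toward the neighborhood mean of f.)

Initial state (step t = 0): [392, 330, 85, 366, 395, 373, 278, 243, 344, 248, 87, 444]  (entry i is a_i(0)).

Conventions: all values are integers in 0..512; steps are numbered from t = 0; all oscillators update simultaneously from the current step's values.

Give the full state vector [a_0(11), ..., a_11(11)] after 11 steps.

Answer: [362, 302, 362, 348, 363, 354, 357, 316, 316, 332, 363, 315]

Derivation:
t=0: [392, 330, 85, 366, 395, 373, 278, 243, 344, 248, 87, 444]
t=1: [203, 240, 203, 272, 205, 185, 192, 254, 252, 258, 205, 250]
t=2: [237, 271, 237, 206, 239, 221, 227, 283, 282, 287, 239, 280]
t=3: [227, 165, 227, 199, 229, 212, 218, 175, 175, 179, 229, 173]
t=4: [223, 260, 223, 197, 225, 209, 215, 175, 175, 179, 225, 174]
t=5: [209, 242, 209, 185, 211, 196, 201, 165, 165, 169, 211, 164]
t=6: [249, 279, 249, 227, 251, 237, 241, 302, 302, 212, 251, 301]
t=7: [304, 238, 304, 284, 306, 293, 297, 259, 259, 270, 306, 258]
t=8: [250, 284, 250, 232, 252, 240, 244, 303, 303, 313, 252, 302]
t=9: [312, 250, 312, 296, 314, 303, 307, 267, 267, 276, 314, 266]
t=10: [259, 296, 259, 244, 261, 251, 254, 311, 311, 226, 261, 310]
t=11: [362, 302, 362, 348, 363, 354, 357, 316, 316, 332, 363, 315]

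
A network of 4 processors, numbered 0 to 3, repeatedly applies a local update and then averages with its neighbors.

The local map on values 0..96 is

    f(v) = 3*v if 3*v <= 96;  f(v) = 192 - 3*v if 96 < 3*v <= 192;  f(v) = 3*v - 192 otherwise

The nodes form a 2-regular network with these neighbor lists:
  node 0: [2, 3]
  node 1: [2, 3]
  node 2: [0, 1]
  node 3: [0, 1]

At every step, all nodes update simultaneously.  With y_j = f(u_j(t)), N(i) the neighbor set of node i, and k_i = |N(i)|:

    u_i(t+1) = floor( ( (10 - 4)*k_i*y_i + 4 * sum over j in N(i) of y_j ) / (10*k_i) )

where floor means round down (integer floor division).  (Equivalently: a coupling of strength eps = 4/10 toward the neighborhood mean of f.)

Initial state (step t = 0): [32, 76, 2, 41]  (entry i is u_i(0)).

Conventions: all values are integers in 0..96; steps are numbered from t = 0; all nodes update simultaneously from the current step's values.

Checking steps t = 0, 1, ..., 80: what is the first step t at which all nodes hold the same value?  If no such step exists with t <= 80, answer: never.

Simulating step by step:
t=0: [32, 76, 2, 41]  (not all equal)
t=1: [72, 36, 30, 67]  (not all equal)
t=2: [34, 70, 75, 27]  (not all equal)
t=3: [76, 33, 41, 70]  (not all equal)
t=4: [39, 73, 67, 36]  (not all equal)
t=5: [63, 34, 25, 70]  (not all equal)
t=6: [20, 72, 63, 29]  (not all equal)
t=7: [54, 32, 18, 69]  (not all equal)
t=8: [31, 71, 57, 34]  (not all equal)
t=9: [78, 34, 35, 76]  (not all equal)
t=10: [49, 78, 78, 48]  (not all equal)
t=11: [45, 43, 42, 46]  (not all equal)
t=12: [58, 61, 63, 56]  (not all equal)
t=13: [16, 10, 7, 19]  (not all equal)
t=14: [44, 33, 28, 49]  (not all equal)
t=15: [61, 81, 81, 57]  (not all equal)
t=16: [19, 45, 42, 24]  (not all equal)
t=17: [61, 61, 62, 66]  (not all equal)
t=18: [7, 7, 7, 7]  (all equal)

Answer: 18
Key observation: Synchronization is absorbing here: once all nodes are equal they stay equal, and step 18 is the first all-equal step.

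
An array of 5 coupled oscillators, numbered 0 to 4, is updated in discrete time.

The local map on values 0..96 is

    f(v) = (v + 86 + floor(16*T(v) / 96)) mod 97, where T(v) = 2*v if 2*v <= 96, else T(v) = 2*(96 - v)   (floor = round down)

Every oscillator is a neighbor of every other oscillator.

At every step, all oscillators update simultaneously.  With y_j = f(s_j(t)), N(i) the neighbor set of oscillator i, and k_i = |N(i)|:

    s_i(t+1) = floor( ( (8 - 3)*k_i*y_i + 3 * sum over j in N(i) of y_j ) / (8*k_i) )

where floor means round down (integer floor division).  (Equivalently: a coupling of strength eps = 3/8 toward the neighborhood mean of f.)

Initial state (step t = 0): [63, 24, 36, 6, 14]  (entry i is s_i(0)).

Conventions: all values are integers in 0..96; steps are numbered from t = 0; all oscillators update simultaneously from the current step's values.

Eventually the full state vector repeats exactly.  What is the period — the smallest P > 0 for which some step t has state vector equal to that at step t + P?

Simulating step by step:
t=0: [63, 24, 36, 6, 14]
t=1: [54, 31, 40, 70, 24]
t=2: [50, 36, 42, 55, 31]
t=3: [49, 40, 44, 51, 36]
t=4: [50, 44, 46, 51, 41]
t=5: [52, 48, 49, 52, 46]
t=6: [54, 53, 53, 54, 51]
t=7: [56, 56, 56, 56, 55]
t=8: [57, 57, 57, 57, 57]
t=9: [59, 59, 59, 59, 59]
t=10: [60, 60, 60, 60, 60]
t=11: [61, 61, 61, 61, 61]
t=12: [61, 61, 61, 61, 61]

Answer: 1
Key observation: The state at step 11, [61, 61, 61, 61, 61], reappears at step 12 — and no state repeats earlier — so the cycle the system enters has period 1.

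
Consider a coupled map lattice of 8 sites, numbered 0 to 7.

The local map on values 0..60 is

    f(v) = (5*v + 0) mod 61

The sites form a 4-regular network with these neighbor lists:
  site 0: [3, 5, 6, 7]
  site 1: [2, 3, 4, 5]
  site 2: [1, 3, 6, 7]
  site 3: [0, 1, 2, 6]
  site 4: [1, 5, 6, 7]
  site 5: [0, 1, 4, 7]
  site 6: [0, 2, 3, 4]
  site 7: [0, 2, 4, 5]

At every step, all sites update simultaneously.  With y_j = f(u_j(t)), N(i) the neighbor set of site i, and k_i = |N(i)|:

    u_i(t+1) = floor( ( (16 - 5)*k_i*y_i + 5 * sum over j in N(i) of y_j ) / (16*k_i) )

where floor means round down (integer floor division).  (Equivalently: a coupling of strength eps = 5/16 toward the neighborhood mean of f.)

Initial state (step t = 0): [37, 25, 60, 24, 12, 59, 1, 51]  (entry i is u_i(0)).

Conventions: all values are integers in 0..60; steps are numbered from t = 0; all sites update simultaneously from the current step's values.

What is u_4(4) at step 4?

Simulating step by step:
t=0: [37, 25, 60, 24, 12, 59, 1, 51]
t=1: [11, 19, 44, 45, 46, 41, 17, 20]
t=2: [47, 34, 36, 40, 41, 28, 30, 39]
t=3: [41, 41, 48, 26, 23, 22, 30, 19]
t=4: [24, 28, 46, 15, 47, 44, 30, 37]

Answer: u_4(4) = 47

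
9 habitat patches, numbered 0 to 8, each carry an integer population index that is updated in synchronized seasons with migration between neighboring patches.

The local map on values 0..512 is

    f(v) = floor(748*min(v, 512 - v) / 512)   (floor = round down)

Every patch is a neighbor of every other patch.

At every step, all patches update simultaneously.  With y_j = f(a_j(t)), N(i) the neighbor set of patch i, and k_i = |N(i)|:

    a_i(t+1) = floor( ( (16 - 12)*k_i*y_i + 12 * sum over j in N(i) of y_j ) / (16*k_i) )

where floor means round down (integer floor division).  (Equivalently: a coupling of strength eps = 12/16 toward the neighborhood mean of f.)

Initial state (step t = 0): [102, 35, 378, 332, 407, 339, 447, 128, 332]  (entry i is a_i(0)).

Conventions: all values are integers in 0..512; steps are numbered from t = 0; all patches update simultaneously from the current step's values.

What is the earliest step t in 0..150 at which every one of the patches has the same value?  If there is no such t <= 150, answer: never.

Simulating step by step:
t=0: [102, 35, 378, 332, 407, 339, 447, 128, 332]  (not all equal)
t=1: [173, 158, 180, 191, 174, 189, 165, 179, 191]  (not all equal)
t=2: [258, 254, 259, 262, 258, 261, 256, 259, 262]  (not all equal)
t=3: [369, 369, 369, 368, 369, 368, 369, 369, 368]  (not all equal)
t=4: [208, 208, 208, 208, 208, 208, 208, 208, 208]  (all equal)

Answer: 4
Key observation: Synchronization is absorbing here: once all patches are equal they stay equal, and step 4 is the first all-equal step.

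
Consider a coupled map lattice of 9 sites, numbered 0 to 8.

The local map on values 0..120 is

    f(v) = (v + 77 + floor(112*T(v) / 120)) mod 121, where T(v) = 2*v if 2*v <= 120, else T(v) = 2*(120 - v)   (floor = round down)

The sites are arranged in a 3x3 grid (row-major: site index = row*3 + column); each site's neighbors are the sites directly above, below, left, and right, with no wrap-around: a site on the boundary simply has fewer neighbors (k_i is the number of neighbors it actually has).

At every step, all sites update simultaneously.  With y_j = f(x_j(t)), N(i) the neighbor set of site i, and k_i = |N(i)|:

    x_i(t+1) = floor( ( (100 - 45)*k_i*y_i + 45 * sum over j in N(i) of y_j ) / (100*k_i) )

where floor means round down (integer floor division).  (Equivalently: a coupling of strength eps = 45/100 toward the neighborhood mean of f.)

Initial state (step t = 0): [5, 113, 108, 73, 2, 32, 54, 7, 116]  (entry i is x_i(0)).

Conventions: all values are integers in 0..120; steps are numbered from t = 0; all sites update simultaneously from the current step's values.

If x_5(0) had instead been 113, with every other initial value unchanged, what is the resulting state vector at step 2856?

Simulating step by step:
t=0: [5, 113, 108, 73, 2, 113, 54, 7, 116]
t=1: [94, 83, 84, 106, 87, 82, 108, 94, 83]
t=2: [98, 105, 107, 91, 102, 107, 89, 98, 105]
t=3: [95, 89, 87, 98, 91, 87, 100, 94, 89]
t=4: [97, 101, 103, 95, 100, 103, 94, 98, 101]
t=5: [94, 92, 90, 96, 93, 90, 97, 94, 92]
t=6: [98, 99, 101, 96, 99, 101, 95, 98, 100]
t=7: [95, 93, 92, 95, 94, 92, 96, 94, 93]
t=8: [97, 98, 99, 97, 98, 99, 96, 97, 99]
t=9: [95, 94, 94, 95, 94, 94, 95, 95, 94]
t=10: [97, 97, 98, 97, 97, 98, 97, 97, 97]
t=11: [95, 95, 95, 95, 95, 95, 95, 95, 95]
t=12: [97, 97, 97, 97, 97, 97, 97, 97, 97]
t=13: [95, 95, 95, 95, 95, 95, 95, 95, 95]

Answer: [97, 97, 97, 97, 97, 97, 97, 97, 97]
Key observation: The state at step 11, [95, 95, 95, 95, 95, 95, 95, 95, 95], reappears at step 13: the system is in a cycle of period 2 from step 11 on.  Therefore the state at step 2856 equals the state at step 11 + ((2856 - 11) mod 2) = 12, which is [97, 97, 97, 97, 97, 97, 97, 97, 97].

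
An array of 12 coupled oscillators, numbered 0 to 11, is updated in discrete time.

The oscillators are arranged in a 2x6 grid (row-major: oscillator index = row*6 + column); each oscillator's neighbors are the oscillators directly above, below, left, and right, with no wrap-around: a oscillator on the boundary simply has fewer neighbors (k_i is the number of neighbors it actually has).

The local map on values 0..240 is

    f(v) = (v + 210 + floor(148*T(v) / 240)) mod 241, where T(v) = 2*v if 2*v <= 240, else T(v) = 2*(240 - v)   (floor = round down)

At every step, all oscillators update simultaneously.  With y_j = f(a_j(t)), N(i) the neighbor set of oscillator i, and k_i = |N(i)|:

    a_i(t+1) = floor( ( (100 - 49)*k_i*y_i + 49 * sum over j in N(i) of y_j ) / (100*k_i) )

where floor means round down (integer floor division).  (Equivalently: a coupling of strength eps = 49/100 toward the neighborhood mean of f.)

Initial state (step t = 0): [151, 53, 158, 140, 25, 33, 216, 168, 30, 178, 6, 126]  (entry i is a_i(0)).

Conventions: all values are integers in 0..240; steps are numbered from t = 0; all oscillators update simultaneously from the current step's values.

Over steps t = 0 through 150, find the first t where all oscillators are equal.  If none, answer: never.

Simulating step by step:
t=0: [151, 53, 158, 140, 25, 33, 216, 168, 30, 178, 6, 126]  (not all equal)
t=1: [190, 155, 174, 195, 93, 84, 220, 169, 128, 193, 192, 184]  (not all equal)
t=2: [220, 225, 225, 212, 186, 177, 217, 225, 228, 221, 212, 205]  (not all equal)
t=3: [213, 212, 212, 215, 219, 221, 213, 212, 211, 213, 215, 217]  (not all equal)
t=4: [215, 215, 214, 214, 213, 213, 215, 215, 215, 214, 214, 213]  (not all equal)
t=5: [214, 214, 214, 215, 215, 215, 214, 214, 214, 214, 215, 215]  (not all equal)
t=6: [215, 215, 214, 214, 214, 214, 215, 215, 215, 214, 214, 214]  (not all equal)
t=7: [214, 214, 214, 215, 215, 215, 214, 214, 214, 214, 215, 215]  (not all equal)

Answer: never
Key observation: The state at step 5 reappears at step 7 — the system is in a cycle of period 2 from step 5 on.  No step 0..7 is synchronized, and the cycle repeats forever, so no step up to 150 (or ever) has all oscillators equal.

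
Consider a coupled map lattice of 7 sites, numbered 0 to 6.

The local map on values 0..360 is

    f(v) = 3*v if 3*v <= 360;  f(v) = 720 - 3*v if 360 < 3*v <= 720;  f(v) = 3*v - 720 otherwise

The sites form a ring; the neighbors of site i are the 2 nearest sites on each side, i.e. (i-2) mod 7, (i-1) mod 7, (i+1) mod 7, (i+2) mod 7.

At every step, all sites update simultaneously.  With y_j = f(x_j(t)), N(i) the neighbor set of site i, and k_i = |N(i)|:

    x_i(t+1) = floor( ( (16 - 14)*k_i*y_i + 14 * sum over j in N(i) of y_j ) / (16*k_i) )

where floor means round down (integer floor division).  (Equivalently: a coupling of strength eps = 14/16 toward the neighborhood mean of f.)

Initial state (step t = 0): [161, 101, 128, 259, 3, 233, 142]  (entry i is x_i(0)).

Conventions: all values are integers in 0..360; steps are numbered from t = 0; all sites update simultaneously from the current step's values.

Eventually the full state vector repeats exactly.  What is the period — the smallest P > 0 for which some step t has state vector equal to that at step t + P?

Simulating step by step:
t=0: [161, 101, 128, 259, 3, 233, 142]
t=1: [238, 240, 174, 153, 156, 133, 161]
t=2: [166, 153, 138, 201, 253, 205, 156]
t=3: [229, 228, 178, 170, 175, 150, 168]
t=4: [159, 145, 126, 176, 217, 176, 143]
t=5: [273, 269, 215, 218, 231, 197, 208]
t=6: [97, 84, 70, 77, 83, 79, 86]
t=7: [245, 248, 250, 236, 235, 254, 257]
t=8: [34, 26, 18, 25, 31, 25, 27]
t=9: [75, 78, 82, 75, 73, 86, 86]
t=10: [246, 237, 228, 237, 243, 235, 237]
t=11: [17, 16, 14, 16, 16, 11, 12]
t=12: [41, 44, 47, 43, 40, 44, 43]
t=13: [132, 130, 127, 130, 131, 126, 127]
t=14: [335, 332, 329, 333, 336, 331, 331]
t=15: [273, 276, 280, 276, 274, 280, 279]
t=16: [114, 110, 106, 111, 114, 108, 108]
t=17: [326, 329, 334, 329, 326, 333, 333]
t=18: [274, 270, 264, 270, 274, 267, 267]
t=19: [83, 86, 93, 86, 83, 92, 92]
t=20: [269, 264, 256, 264, 269, 260, 260]
t=21: [63, 67, 75, 67, 63, 74, 74]
t=22: [213, 208, 198, 208, 213, 202, 202]
t=23: [108, 103, 93, 103, 108, 95, 95]
t=24: [293, 300, 311, 300, 293, 307, 307]
t=25: [193, 187, 174, 187, 193, 178, 178]
t=26: [177, 169, 156, 169, 177, 160, 160]
t=27: [230, 222, 207, 222, 230, 211, 211]
t=28: [75, 65, 49, 65, 75, 54, 54]
t=29: [173, 183, 202, 183, 173, 196, 196]
t=30: [145, 156, 177, 156, 145, 170, 170]
t=31: [223, 236, 258, 236, 223, 252, 252]
t=32: [36, 34, 34, 34, 36, 37, 37]
t=33: [106, 105, 104, 105, 106, 107, 107]
t=34: [317, 316, 315, 316, 317, 318, 318]
t=35: [230, 229, 228, 229, 230, 231, 231]
t=36: [30, 31, 32, 31, 30, 29, 29]
t=37: [90, 91, 92, 91, 90, 89, 89]
t=38: [270, 271, 272, 271, 270, 269, 269]
t=39: [90, 91, 92, 91, 90, 89, 89]

Answer: 2
Key observation: The state at step 37, [90, 91, 92, 91, 90, 89, 89], reappears at step 39 — and no state repeats earlier — so the cycle the system enters has period 2.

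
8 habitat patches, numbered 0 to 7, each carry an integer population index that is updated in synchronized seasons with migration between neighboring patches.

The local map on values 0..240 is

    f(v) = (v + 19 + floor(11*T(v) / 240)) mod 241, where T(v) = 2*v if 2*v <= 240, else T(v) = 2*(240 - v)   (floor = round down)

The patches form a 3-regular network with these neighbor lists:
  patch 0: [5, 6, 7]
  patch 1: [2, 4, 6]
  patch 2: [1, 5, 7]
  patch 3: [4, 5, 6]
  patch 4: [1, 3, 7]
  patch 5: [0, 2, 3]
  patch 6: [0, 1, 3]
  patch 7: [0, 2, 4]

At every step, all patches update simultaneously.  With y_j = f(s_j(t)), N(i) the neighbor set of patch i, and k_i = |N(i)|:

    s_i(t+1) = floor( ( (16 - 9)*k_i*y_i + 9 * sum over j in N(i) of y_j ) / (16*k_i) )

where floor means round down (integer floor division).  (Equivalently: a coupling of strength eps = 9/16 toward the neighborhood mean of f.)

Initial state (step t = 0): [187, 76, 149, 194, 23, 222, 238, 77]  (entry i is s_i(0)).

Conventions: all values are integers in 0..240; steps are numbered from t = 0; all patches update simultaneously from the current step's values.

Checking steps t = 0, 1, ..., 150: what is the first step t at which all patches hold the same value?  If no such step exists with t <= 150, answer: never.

Simulating step by step:
t=0: [187, 76, 149, 194, 23, 222, 238, 77]  (not all equal)
t=1: [114, 88, 115, 106, 98, 113, 106, 125]  (not all equal)
t=2: [143, 125, 140, 133, 130, 141, 132, 144]  (not all equal)
t=3: [168, 158, 166, 161, 160, 167, 160, 168]  (not all equal)
t=4: [191, 186, 190, 187, 187, 191, 187, 191]  (not all equal)
t=5: [213, 210, 212, 210, 210, 213, 210, 213]  (not all equal)
t=6: [233, 231, 233, 231, 231, 233, 231, 233]  (not all equal)
t=7: [10, 9, 10, 9, 9, 10, 9, 10]  (not all equal)
t=8: [28, 28, 28, 28, 28, 28, 28, 28]  (all equal)

Answer: 8
Key observation: Synchronization is absorbing here: once all patches are equal they stay equal, and step 8 is the first all-equal step.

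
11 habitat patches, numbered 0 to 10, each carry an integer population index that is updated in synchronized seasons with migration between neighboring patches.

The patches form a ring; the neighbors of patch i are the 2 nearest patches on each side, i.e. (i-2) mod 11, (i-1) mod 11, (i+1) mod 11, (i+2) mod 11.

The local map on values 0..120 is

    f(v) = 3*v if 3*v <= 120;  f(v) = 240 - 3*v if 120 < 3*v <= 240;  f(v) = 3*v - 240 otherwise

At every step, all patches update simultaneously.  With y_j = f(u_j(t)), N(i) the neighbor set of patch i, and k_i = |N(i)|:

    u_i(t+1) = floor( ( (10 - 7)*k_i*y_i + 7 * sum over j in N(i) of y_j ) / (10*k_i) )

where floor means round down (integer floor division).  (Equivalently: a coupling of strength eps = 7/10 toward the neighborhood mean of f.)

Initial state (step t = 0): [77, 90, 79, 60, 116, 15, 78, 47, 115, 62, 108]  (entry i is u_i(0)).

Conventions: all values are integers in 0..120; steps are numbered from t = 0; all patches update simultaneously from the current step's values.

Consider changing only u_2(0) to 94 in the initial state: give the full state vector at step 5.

Simulating step by step:
t=0: [77, 90, 94, 60, 116, 15, 78, 47, 115, 62, 108]
t=1: [39, 43, 48, 57, 59, 61, 64, 66, 74, 68, 59]
t=2: [88, 93, 91, 77, 66, 55, 45, 40, 38, 52, 68]
t=3: [40, 29, 29, 35, 51, 70, 92, 102, 94, 76, 56]
t=4: [81, 93, 95, 82, 71, 60, 50, 40, 45, 56, 67]
t=5: [35, 27, 26, 31, 43, 60, 81, 93, 87, 68, 50]

Answer: [35, 27, 26, 31, 43, 60, 81, 93, 87, 68, 50]
Key observation: This trace re-runs the system from the modified initial state.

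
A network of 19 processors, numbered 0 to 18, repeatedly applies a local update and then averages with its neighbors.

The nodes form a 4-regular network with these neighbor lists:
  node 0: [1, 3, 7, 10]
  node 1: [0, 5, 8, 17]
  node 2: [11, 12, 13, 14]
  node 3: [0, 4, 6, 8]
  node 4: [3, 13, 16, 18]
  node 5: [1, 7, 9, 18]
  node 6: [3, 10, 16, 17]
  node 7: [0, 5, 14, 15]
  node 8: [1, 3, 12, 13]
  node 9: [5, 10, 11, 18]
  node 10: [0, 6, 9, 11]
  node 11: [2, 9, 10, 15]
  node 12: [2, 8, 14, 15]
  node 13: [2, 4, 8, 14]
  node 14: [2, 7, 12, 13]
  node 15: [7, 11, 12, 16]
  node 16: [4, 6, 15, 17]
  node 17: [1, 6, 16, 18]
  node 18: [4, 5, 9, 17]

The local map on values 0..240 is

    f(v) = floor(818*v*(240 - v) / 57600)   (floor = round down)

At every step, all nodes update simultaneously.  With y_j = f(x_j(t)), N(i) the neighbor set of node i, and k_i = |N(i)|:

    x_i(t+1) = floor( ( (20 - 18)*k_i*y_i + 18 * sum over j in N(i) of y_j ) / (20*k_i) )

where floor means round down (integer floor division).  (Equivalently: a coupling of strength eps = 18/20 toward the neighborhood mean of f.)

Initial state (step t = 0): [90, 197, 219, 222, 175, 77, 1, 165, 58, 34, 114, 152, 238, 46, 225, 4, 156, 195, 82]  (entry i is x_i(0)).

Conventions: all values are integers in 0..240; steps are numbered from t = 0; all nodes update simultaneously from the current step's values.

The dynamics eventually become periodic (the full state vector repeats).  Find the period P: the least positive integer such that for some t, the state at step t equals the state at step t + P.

Simulating step by step:
t=0: [90, 197, 219, 222, 175, 77, 1, 165, 58, 34, 114, 152, 238, 46, 225, 4, 156, 195, 82]
t=1: [143, 156, 89, 119, 140, 147, 128, 114, 84, 179, 128, 104, 62, 107, 88, 126, 86, 123, 144]
t=2: [198, 194, 187, 196, 197, 185, 200, 196, 186, 193, 189, 188, 188, 191, 187, 188, 200, 194, 188]
t=3: [125, 131, 137, 123, 125, 130, 123, 133, 130, 137, 125, 135, 139, 135, 133, 128, 123, 122, 130]
t=4: [203, 203, 200, 203, 203, 201, 204, 202, 201, 202, 202, 201, 201, 202, 200, 201, 203, 203, 202]
t=5: [107, 108, 111, 106, 107, 108, 106, 110, 108, 109, 107, 110, 111, 110, 110, 109, 106, 106, 108]
t=6: [202, 201, 203, 201, 201, 202, 201, 202, 202, 202, 202, 202, 202, 202, 203, 202, 201, 201, 201]
t=7: [109, 109, 108, 110, 110, 109, 110, 108, 109, 109, 109, 108, 107, 108, 108, 109, 110, 111, 110]
t=8: [202, 202, 202, 202, 202, 202, 202, 202, 202, 202, 202, 202, 202, 202, 202, 202, 202, 202, 202]
t=9: [109, 109, 109, 109, 109, 109, 109, 109, 109, 109, 109, 109, 109, 109, 109, 109, 109, 109, 109]
t=10: [202, 202, 202, 202, 202, 202, 202, 202, 202, 202, 202, 202, 202, 202, 202, 202, 202, 202, 202]

Answer: 2
Key observation: The state at step 8, [202, 202, 202, 202, 202, 202, 202, 202, 202, 202, 202, 202, 202, 202, 202, 202, 202, 202, 202], reappears at step 10 — and no state repeats earlier — so the cycle the system enters has period 2.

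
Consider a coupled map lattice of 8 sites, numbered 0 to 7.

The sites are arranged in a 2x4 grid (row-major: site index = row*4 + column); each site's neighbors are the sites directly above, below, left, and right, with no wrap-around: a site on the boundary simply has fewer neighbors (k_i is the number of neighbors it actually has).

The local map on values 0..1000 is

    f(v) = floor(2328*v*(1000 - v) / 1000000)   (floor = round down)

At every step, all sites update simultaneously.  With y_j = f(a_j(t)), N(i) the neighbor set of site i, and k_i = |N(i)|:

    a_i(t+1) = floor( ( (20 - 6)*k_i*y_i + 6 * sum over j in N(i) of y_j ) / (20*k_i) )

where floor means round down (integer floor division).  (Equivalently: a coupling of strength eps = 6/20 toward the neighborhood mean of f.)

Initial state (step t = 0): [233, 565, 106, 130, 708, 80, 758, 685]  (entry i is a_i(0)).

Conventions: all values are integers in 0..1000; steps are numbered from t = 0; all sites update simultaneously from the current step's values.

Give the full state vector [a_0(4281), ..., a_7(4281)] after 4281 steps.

Simulating step by step:
t=0: [233, 565, 106, 130, 708, 80, 758, 685]
t=1: [449, 481, 280, 292, 424, 267, 388, 454]
t=2: [574, 556, 489, 493, 552, 488, 536, 558]
t=3: [570, 574, 580, 579, 575, 579, 578, 575]
t=4: [569, 568, 567, 567, 568, 567, 567, 567]
t=5: [570, 570, 571, 571, 570, 571, 571, 571]
t=6: [570, 570, 570, 570, 570, 570, 570, 570]
t=7: [570, 570, 570, 570, 570, 570, 570, 570]

Answer: [570, 570, 570, 570, 570, 570, 570, 570]
Key observation: The state at step 6, [570, 570, 570, 570, 570, 570, 570, 570], reappears at step 7: the system is in a cycle of period 1 from step 6 on.  Therefore the state at step 4281 equals the state at step 6 + ((4281 - 6) mod 1) = 6, which is [570, 570, 570, 570, 570, 570, 570, 570].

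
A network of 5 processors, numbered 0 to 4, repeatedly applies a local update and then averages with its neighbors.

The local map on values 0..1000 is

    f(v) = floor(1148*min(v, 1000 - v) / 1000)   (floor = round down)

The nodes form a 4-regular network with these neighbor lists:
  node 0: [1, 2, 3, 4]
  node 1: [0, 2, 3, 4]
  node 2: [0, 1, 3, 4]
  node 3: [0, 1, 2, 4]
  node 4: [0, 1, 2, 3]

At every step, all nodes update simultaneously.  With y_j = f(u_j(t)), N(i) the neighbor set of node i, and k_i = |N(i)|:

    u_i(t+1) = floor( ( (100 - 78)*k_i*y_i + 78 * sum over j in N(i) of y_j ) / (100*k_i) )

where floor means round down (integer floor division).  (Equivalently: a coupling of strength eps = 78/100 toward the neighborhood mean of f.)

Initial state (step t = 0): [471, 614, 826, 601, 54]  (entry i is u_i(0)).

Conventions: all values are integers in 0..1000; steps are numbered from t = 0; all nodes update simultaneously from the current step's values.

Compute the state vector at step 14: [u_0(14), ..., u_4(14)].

Simulating step by step:
t=0: [471, 614, 826, 601, 54]
t=1: [345, 342, 336, 343, 333]
t=2: [389, 389, 389, 389, 389]
t=3: [446, 446, 446, 446, 446]
t=4: [512, 512, 512, 512, 512]
t=5: [560, 560, 560, 560, 560]
t=6: [505, 505, 505, 505, 505]
t=7: [568, 568, 568, 568, 568]
t=8: [495, 495, 495, 495, 495]
t=9: [568, 568, 568, 568, 568]
t=10: [495, 495, 495, 495, 495]
t=11: [568, 568, 568, 568, 568]
t=12: [495, 495, 495, 495, 495]
t=13: [568, 568, 568, 568, 568]
t=14: [495, 495, 495, 495, 495]

Answer: [495, 495, 495, 495, 495]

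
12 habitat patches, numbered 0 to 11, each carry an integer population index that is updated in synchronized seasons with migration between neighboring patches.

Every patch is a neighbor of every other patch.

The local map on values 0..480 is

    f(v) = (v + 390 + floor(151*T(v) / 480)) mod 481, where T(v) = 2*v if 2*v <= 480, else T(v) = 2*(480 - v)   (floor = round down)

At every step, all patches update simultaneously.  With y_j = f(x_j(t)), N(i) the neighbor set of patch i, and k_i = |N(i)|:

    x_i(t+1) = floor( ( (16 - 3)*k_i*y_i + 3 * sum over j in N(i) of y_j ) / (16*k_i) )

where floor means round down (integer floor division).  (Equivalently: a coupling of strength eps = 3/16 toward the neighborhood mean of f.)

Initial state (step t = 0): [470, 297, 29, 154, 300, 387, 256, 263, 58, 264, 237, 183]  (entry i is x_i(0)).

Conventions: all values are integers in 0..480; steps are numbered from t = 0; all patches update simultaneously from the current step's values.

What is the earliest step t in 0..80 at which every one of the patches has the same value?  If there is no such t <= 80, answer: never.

Answer: 14
Key observation: Synchronization is absorbing here: once all patches are equal they stay equal, and step 14 is the first all-equal step.

Derivation:
t=0: [470, 297, 29, 154, 300, 387, 256, 263, 58, 264, 237, 183]  (not all equal)
t=1: [364, 313, 405, 184, 314, 339, 300, 303, 60, 303, 292, 222]  (not all equal)
t=2: [333, 319, 346, 224, 319, 326, 315, 316, 63, 316, 312, 273]  (not all equal)
t=3: [326, 322, 330, 277, 322, 324, 320, 321, 69, 321, 320, 308]  (not all equal)
t=4: [325, 324, 326, 310, 324, 325, 323, 324, 78, 324, 323, 320]  (not all equal)
t=5: [325, 325, 325, 321, 325, 325, 325, 325, 91, 325, 325, 324]  (not all equal)
t=6: [326, 326, 326, 325, 326, 326, 326, 326, 108, 326, 326, 326]  (not all equal)
t=7: [326, 326, 326, 326, 326, 326, 326, 326, 130, 326, 326, 326]  (not all equal)
t=8: [327, 327, 327, 327, 327, 327, 327, 327, 159, 327, 327, 327]  (not all equal)
t=9: [329, 329, 329, 329, 329, 329, 329, 329, 198, 329, 329, 329]  (not all equal)
t=10: [331, 331, 331, 331, 331, 331, 331, 331, 250, 331, 331, 331]  (not all equal)
t=11: [332, 332, 332, 332, 332, 332, 332, 332, 308, 332, 332, 332]  (not all equal)
t=12: [333, 333, 333, 333, 333, 333, 333, 333, 326, 333, 333, 333]  (not all equal)
t=13: [333, 333, 333, 333, 333, 333, 333, 333, 331, 333, 333, 333]  (not all equal)
t=14: [333, 333, 333, 333, 333, 333, 333, 333, 333, 333, 333, 333]  (all equal)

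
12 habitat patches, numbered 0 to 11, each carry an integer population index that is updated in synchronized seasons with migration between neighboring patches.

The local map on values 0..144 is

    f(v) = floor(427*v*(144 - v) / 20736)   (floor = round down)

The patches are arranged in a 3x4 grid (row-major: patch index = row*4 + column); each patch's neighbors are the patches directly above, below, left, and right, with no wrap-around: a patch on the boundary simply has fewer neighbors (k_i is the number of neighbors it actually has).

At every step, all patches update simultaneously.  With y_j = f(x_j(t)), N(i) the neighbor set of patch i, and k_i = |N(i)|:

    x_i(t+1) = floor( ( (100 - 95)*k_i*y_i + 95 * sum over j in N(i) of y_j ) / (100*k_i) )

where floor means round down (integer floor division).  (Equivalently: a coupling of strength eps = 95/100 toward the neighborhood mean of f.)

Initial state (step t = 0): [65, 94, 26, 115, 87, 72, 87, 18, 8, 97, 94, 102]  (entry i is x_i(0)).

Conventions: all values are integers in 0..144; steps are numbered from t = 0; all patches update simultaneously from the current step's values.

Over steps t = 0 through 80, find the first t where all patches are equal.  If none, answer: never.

Answer: never
Key observation: The state at step 10 reappears at step 12 — the system is in a cycle of period 2 from step 10 on.  No step 0..12 is synchronized, and the cycle repeats forever, so no step up to 80 (or ever) has all patches equal.

Derivation:
t=0: [65, 94, 26, 115, 87, 72, 87, 18, 8, 97, 94, 102]  (not all equal)
t=1: [99, 91, 87, 55, 78, 98, 78, 84, 93, 75, 94, 71]  (not all equal)
t=2: [101, 95, 101, 102, 93, 103, 98, 103, 105, 95, 105, 99]  (not all equal)
t=3: [95, 88, 91, 87, 86, 94, 86, 90, 95, 85, 92, 85]  (not all equal)
t=4: [101, 96, 101, 99, 95, 101, 98, 102, 102, 96, 102, 99]  (not all equal)
t=5: [94, 89, 92, 88, 88, 93, 88, 91, 94, 88, 92, 88]  (not all equal)
t=6: [100, 97, 100, 98, 96, 100, 98, 100, 100, 97, 100, 98]  (not all equal)
t=7: [93, 90, 92, 90, 90, 92, 90, 91, 93, 90, 92, 90]  (not all equal)
t=8: [99, 97, 99, 98, 97, 99, 98, 99, 99, 97, 99, 98]  (not all equal)
t=9: [92, 91, 92, 91, 91, 92, 91, 91, 92, 91, 92, 91]  (not all equal)
t=10: [98, 98, 98, 98, 98, 98, 98, 99, 98, 98, 98, 98]  (not all equal)
t=11: [92, 92, 92, 91, 92, 92, 91, 91, 92, 92, 92, 91]  (not all equal)
t=12: [98, 98, 98, 98, 98, 98, 98, 99, 98, 98, 98, 98]  (not all equal)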